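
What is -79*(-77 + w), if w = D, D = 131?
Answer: -4266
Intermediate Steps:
w = 131
-79*(-77 + w) = -79*(-77 + 131) = -79*54 = -4266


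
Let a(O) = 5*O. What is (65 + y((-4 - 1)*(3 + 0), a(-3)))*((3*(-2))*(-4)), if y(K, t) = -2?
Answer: 1512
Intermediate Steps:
(65 + y((-4 - 1)*(3 + 0), a(-3)))*((3*(-2))*(-4)) = (65 - 2)*((3*(-2))*(-4)) = 63*(-6*(-4)) = 63*24 = 1512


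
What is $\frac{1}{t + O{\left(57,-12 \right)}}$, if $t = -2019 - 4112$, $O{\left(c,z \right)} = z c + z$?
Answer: $- \frac{1}{6827} \approx -0.00014648$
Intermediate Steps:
$O{\left(c,z \right)} = z + c z$ ($O{\left(c,z \right)} = c z + z = z + c z$)
$t = -6131$ ($t = -2019 - 4112 = -6131$)
$\frac{1}{t + O{\left(57,-12 \right)}} = \frac{1}{-6131 - 12 \left(1 + 57\right)} = \frac{1}{-6131 - 696} = \frac{1}{-6827} = - \frac{1}{6827}$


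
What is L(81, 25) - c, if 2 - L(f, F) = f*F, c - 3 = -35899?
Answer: 33873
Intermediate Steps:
c = -35896 (c = 3 - 35899 = -35896)
L(f, F) = 2 - F*f (L(f, F) = 2 - f*F = 2 - F*f)
L(81, 25) - c = (2 - 1*25*81) - 1*(-35896) = (2 - 2025) + 35896 = -2023 + 35896 = 33873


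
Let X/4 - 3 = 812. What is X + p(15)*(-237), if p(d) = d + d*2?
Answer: -7405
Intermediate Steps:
p(d) = 3*d (p(d) = d + 2*d = 3*d)
X = 3260 (X = 12 + 4*812 = 12 + 3248 = 3260)
X + p(15)*(-237) = 3260 + (3*15)*(-237) = 3260 + 45*(-237) = 3260 - 10665 = -7405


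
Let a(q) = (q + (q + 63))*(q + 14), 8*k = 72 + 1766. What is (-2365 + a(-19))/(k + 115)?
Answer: -9960/1379 ≈ -7.2226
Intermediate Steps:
k = 919/4 (k = (72 + 1766)/8 = (1/8)*1838 = 919/4 ≈ 229.75)
a(q) = (14 + q)*(63 + 2*q) (a(q) = (q + (63 + q))*(14 + q) = (63 + 2*q)*(14 + q) = (14 + q)*(63 + 2*q))
(-2365 + a(-19))/(k + 115) = (-2365 + (882 + 2*(-19)**2 + 91*(-19)))/(919/4 + 115) = (-2365 + (882 + 2*361 - 1729))/(1379/4) = (-2365 + (882 + 722 - 1729))*(4/1379) = (-2365 - 125)*(4/1379) = -2490*4/1379 = -9960/1379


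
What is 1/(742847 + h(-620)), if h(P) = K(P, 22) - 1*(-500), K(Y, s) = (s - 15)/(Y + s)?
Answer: 598/444521499 ≈ 1.3453e-6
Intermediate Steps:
K(Y, s) = (-15 + s)/(Y + s)
h(P) = 500 + 7/(22 + P) (h(P) = (-15 + 22)/(P + 22) - 1*(-500) = 7/(22 + P) + 500 = 500 + 7/(22 + P))
1/(742847 + h(-620)) = 1/(742847 + (11007 + 500*(-620))/(22 - 620)) = 1/(742847 + (11007 - 310000)/(-598)) = 1/(742847 - 1/598*(-298993)) = 1/(742847 + 298993/598) = 1/(444521499/598) = 598/444521499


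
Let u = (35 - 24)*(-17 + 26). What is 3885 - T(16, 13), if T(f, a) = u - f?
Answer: 3802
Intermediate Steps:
u = 99 (u = 11*9 = 99)
T(f, a) = 99 - f
3885 - T(16, 13) = 3885 - (99 - 1*16) = 3885 - (99 - 16) = 3885 - 1*83 = 3885 - 83 = 3802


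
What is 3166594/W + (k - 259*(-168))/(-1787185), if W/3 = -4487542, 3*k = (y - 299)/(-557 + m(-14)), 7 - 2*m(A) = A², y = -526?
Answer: -4068670117104053/15675222415948215 ≈ -0.25956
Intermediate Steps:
m(A) = 7/2 - A²/2
k = 550/1303 (k = ((-526 - 299)/(-557 + (7/2 - ½*(-14)²)))/3 = (-825/(-557 + (7/2 - ½*196)))/3 = (-825/(-557 + (7/2 - 98)))/3 = (-825/(-557 - 189/2))/3 = (-825/(-1303/2))/3 = (-825*(-2/1303))/3 = (⅓)*(1650/1303) = 550/1303 ≈ 0.42210)
W = -13462626 (W = 3*(-4487542) = -13462626)
3166594/W + (k - 259*(-168))/(-1787185) = 3166594/(-13462626) + (550/1303 - 259*(-168))/(-1787185) = 3166594*(-1/13462626) + (550/1303 + 43512)*(-1/1787185) = -1583297/6731313 + (56696686/1303)*(-1/1787185) = -1583297/6731313 - 56696686/2328702055 = -4068670117104053/15675222415948215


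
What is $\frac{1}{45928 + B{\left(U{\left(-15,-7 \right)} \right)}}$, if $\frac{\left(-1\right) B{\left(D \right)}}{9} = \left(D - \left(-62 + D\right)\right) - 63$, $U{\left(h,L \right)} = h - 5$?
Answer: $\frac{1}{45937} \approx 2.1769 \cdot 10^{-5}$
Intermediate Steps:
$U{\left(h,L \right)} = -5 + h$ ($U{\left(h,L \right)} = h - 5 = -5 + h$)
$B{\left(D \right)} = 9$ ($B{\left(D \right)} = - 9 \left(\left(D - \left(-62 + D\right)\right) - 63\right) = - 9 \left(62 - 63\right) = \left(-9\right) \left(-1\right) = 9$)
$\frac{1}{45928 + B{\left(U{\left(-15,-7 \right)} \right)}} = \frac{1}{45928 + 9} = \frac{1}{45937}$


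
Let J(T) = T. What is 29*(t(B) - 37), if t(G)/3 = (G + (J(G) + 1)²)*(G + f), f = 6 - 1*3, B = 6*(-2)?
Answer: -86420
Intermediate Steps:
B = -12
f = 3 (f = 6 - 3 = 3)
t(G) = 3*(3 + G)*(G + (1 + G)²) (t(G) = 3*((G + (G + 1)²)*(G + 3)) = 3*((G + (1 + G)²)*(3 + G)) = 3*((3 + G)*(G + (1 + G)²)) = 3*(3 + G)*(G + (1 + G)²))
29*(t(B) - 37) = 29*((9 + 3*(-12)³ + 18*(-12)² + 30*(-12)) - 37) = 29*((9 + 3*(-1728) + 18*144 - 360) - 37) = 29*((9 - 5184 + 2592 - 360) - 37) = 29*(-2943 - 37) = 29*(-2980) = -86420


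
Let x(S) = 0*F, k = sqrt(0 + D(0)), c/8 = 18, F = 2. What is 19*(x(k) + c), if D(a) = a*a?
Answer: 2736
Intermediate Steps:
c = 144 (c = 8*18 = 144)
D(a) = a**2
k = 0 (k = sqrt(0 + 0**2) = sqrt(0 + 0) = sqrt(0) = 0)
x(S) = 0 (x(S) = 0*2 = 0)
19*(x(k) + c) = 19*(0 + 144) = 19*144 = 2736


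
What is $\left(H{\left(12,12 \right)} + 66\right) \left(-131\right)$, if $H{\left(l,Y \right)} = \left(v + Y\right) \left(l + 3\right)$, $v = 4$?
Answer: $-40086$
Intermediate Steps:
$H{\left(l,Y \right)} = \left(3 + l\right) \left(4 + Y\right)$ ($H{\left(l,Y \right)} = \left(4 + Y\right) \left(l + 3\right) = \left(4 + Y\right) \left(3 + l\right) = \left(3 + l\right) \left(4 + Y\right)$)
$\left(H{\left(12,12 \right)} + 66\right) \left(-131\right) = \left(\left(12 + 3 \cdot 12 + 4 \cdot 12 + 12 \cdot 12\right) + 66\right) \left(-131\right) = \left(\left(12 + 36 + 48 + 144\right) + 66\right) \left(-131\right) = \left(240 + 66\right) \left(-131\right) = 306 \left(-131\right) = -40086$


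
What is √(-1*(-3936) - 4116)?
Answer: 6*I*√5 ≈ 13.416*I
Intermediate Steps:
√(-1*(-3936) - 4116) = √(3936 - 4116) = √(-180) = 6*I*√5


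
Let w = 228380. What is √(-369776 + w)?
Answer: 2*I*√35349 ≈ 376.03*I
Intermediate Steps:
√(-369776 + w) = √(-369776 + 228380) = √(-141396) = 2*I*√35349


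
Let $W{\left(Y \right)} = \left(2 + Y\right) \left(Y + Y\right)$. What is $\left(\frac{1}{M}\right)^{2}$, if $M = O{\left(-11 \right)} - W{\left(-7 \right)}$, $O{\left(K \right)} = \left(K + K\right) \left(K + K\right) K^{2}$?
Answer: $\frac{1}{3421548036} \approx 2.9227 \cdot 10^{-10}$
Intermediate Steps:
$O{\left(K \right)} = 4 K^{4}$ ($O{\left(K \right)} = 2 K 2 K K^{2} = 4 K^{2} K^{2} = 4 K^{4}$)
$W{\left(Y \right)} = 2 Y \left(2 + Y\right)$ ($W{\left(Y \right)} = \left(2 + Y\right) 2 Y = 2 Y \left(2 + Y\right)$)
$M = 58494$ ($M = 4 \left(-11\right)^{4} - 2 \left(-7\right) \left(2 - 7\right) = 4 \cdot 14641 - 2 \left(-7\right) \left(-5\right) = 58564 - 70 = 58494$)
$\left(\frac{1}{M}\right)^{2} = \left(\frac{1}{58494}\right)^{2} = \frac{1}{3421548036}$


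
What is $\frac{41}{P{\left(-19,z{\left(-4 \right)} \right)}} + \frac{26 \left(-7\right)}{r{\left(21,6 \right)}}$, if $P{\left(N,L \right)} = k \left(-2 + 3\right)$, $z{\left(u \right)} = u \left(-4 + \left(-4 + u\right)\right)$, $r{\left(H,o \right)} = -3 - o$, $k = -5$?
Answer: $\frac{541}{45} \approx 12.022$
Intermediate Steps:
$z{\left(u \right)} = u \left(-8 + u\right)$
$P{\left(N,L \right)} = -5$ ($P{\left(N,L \right)} = - 5 \left(-2 + 3\right) = \left(-5\right) 1 = -5$)
$\frac{41}{P{\left(-19,z{\left(-4 \right)} \right)}} + \frac{26 \left(-7\right)}{r{\left(21,6 \right)}} = \frac{41}{-5} + \frac{26 \left(-7\right)}{-3 - 6} = 41 \left(- \frac{1}{5}\right) - \frac{182}{-3 - 6} = - \frac{41}{5} - \frac{182}{-9} = - \frac{41}{5} - - \frac{182}{9} = - \frac{41}{5} + \frac{182}{9} = \frac{541}{45}$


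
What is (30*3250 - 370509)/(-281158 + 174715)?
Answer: 91003/35481 ≈ 2.5648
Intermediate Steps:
(30*3250 - 370509)/(-281158 + 174715) = (97500 - 370509)/(-106443) = -273009*(-1/106443) = 91003/35481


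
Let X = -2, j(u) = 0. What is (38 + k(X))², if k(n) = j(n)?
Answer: 1444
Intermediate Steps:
k(n) = 0
(38 + k(X))² = (38 + 0)² = 38² = 1444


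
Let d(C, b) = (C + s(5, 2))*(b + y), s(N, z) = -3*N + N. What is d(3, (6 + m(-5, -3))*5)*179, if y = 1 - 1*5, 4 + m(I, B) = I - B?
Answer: 5012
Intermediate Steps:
s(N, z) = -2*N
m(I, B) = -4 + I - B (m(I, B) = -4 + (I - B) = -4 + I - B)
y = -4 (y = 1 - 5 = -4)
d(C, b) = (-10 + C)*(-4 + b) (d(C, b) = (C - 2*5)*(b - 4) = (C - 10)*(-4 + b) = (-10 + C)*(-4 + b))
d(3, (6 + m(-5, -3))*5)*179 = (40 - 10*(6 + (-4 - 5 - 1*(-3)))*5 - 4*3 + 3*((6 + (-4 - 5 - 1*(-3)))*5))*179 = (40 - 10*(6 + (-4 - 5 + 3))*5 - 12 + 3*((6 + (-4 - 5 + 3))*5))*179 = (40 - 10*(6 - 6)*5 - 12 + 3*((6 - 6)*5))*179 = (40 - 0*5 - 12 + 3*(0*5))*179 = (40 - 10*0 - 12 + 3*0)*179 = (40 + 0 - 12 + 0)*179 = 28*179 = 5012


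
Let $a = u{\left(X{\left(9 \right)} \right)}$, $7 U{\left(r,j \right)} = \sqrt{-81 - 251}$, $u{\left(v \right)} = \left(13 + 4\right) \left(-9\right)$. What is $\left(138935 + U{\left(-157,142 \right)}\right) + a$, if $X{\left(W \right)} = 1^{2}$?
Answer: $138782 + \frac{2 i \sqrt{83}}{7} \approx 1.3878 \cdot 10^{5} + 2.603 i$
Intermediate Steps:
$X{\left(W \right)} = 1$
$u{\left(v \right)} = -153$ ($u{\left(v \right)} = 17 \left(-9\right) = -153$)
$U{\left(r,j \right)} = \frac{2 i \sqrt{83}}{7}$ ($U{\left(r,j \right)} = \frac{\sqrt{-81 - 251}}{7} = \frac{\sqrt{-332}}{7} = \frac{2 i \sqrt{83}}{7}$)
$a = -153$
$\left(138935 + U{\left(-157,142 \right)}\right) + a = \left(138935 + \frac{2 i \sqrt{83}}{7}\right) - 153 = 138782 + \frac{2 i \sqrt{83}}{7}$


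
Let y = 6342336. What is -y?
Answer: -6342336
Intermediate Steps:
-y = -1*6342336 = -6342336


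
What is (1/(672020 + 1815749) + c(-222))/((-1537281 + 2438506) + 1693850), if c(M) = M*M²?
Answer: -27218800041911/6455947137675 ≈ -4.2161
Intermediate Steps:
c(M) = M³
(1/(672020 + 1815749) + c(-222))/((-1537281 + 2438506) + 1693850) = (1/(672020 + 1815749) + (-222)³)/((-1537281 + 2438506) + 1693850) = (1/2487769 - 10941048)/(901225 + 1693850) = (1/2487769 - 10941048)/2595075 = -27218800041911/2487769*1/2595075 = -27218800041911/6455947137675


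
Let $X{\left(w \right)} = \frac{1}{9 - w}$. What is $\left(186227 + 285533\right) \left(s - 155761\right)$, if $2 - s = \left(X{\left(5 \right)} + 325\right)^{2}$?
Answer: $-123387206325$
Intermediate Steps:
$s = - \frac{1692569}{16}$ ($s = 2 - \left(- \frac{1}{-9 + 5} + 325\right)^{2} = 2 - \left(- \frac{1}{-4} + 325\right)^{2} = 2 - \left(\left(-1\right) \left(- \frac{1}{4}\right) + 325\right)^{2} = 2 - \left(\frac{1}{4} + 325\right)^{2} = 2 - \left(\frac{1301}{4}\right)^{2} = 2 - \frac{1692601}{16} = - \frac{1692569}{16} \approx -1.0579 \cdot 10^{5}$)
$\left(186227 + 285533\right) \left(s - 155761\right) = \left(186227 + 285533\right) \left(- \frac{1692569}{16} - 155761\right) = 471760 \left(- \frac{4184745}{16}\right) = -123387206325$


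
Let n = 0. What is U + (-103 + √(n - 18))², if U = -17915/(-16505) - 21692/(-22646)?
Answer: 395938541748/37377223 - 618*I*√2 ≈ 10593.0 - 873.98*I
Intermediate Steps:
U = 76372955/37377223 (U = -17915*(-1/16505) - 21692*(-1/22646) = 3583/3301 + 10846/11323 = 76372955/37377223 ≈ 2.0433)
U + (-103 + √(n - 18))² = 76372955/37377223 + (-103 + √(0 - 18))² = 76372955/37377223 + (-103 + √(-18))² = 76372955/37377223 + (-103 + 3*I*√2)²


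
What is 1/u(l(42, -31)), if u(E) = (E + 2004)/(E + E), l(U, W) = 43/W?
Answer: -86/62081 ≈ -0.0013853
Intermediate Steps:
u(E) = (2004 + E)/(2*E) (u(E) = (2004 + E)/((2*E)) = (2004 + E)*(1/(2*E)) = (2004 + E)/(2*E))
1/u(l(42, -31)) = 1/((2004 + 43/(-31))/(2*((43/(-31))))) = 1/((2004 + 43*(-1/31))/(2*((43*(-1/31))))) = 1/((2004 - 43/31)/(2*(-43/31))) = 1/((½)*(-31/43)*(62081/31)) = 1/(-62081/86) = -86/62081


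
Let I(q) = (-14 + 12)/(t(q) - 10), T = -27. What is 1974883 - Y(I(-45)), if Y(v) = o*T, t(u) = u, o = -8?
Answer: 1974667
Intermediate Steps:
I(q) = -2/(-10 + q) (I(q) = (-14 + 12)/(q - 10) = -2/(-10 + q))
Y(v) = 216 (Y(v) = -8*(-27) = 216)
1974883 - Y(I(-45)) = 1974883 - 1*216 = 1974883 - 216 = 1974667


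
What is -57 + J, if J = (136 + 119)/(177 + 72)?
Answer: -4646/83 ≈ -55.976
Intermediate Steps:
J = 85/83 (J = 255/249 = 255*(1/249) = 85/83 ≈ 1.0241)
-57 + J = -57 + 85/83 = -4646/83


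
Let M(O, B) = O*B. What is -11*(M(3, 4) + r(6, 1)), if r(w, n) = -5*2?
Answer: -22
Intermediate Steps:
M(O, B) = B*O
r(w, n) = -10
-11*(M(3, 4) + r(6, 1)) = -11*(4*3 - 10) = -11*(12 - 10) = -11*2 = -22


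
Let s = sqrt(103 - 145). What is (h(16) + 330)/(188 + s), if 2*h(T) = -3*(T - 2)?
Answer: 29046/17693 - 309*I*sqrt(42)/35386 ≈ 1.6417 - 0.056592*I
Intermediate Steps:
s = I*sqrt(42) (s = sqrt(-42) = I*sqrt(42) ≈ 6.4807*I)
h(T) = 3 - 3*T/2 (h(T) = (-3*(T - 2))/2 = (-3*(-2 + T))/2 = (6 - 3*T)/2 = 3 - 3*T/2)
(h(16) + 330)/(188 + s) = ((3 - 3/2*16) + 330)/(188 + I*sqrt(42)) = ((3 - 24) + 330)/(188 + I*sqrt(42)) = (-21 + 330)/(188 + I*sqrt(42)) = 309/(188 + I*sqrt(42))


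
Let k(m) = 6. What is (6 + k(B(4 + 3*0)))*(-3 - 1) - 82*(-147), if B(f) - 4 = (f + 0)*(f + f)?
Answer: 12006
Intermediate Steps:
B(f) = 4 + 2*f² (B(f) = 4 + (f + 0)*(f + f) = 4 + f*(2*f) = 4 + 2*f²)
(6 + k(B(4 + 3*0)))*(-3 - 1) - 82*(-147) = (6 + 6)*(-3 - 1) - 82*(-147) = 12*(-4) + 12054 = -48 + 12054 = 12006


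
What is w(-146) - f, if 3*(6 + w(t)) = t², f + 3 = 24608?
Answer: -52517/3 ≈ -17506.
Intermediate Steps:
f = 24605 (f = -3 + 24608 = 24605)
w(t) = -6 + t²/3
w(-146) - f = (-6 + (⅓)*(-146)²) - 1*24605 = (-6 + (⅓)*21316) - 24605 = (-6 + 21316/3) - 24605 = 21298/3 - 24605 = -52517/3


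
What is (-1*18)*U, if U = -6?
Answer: 108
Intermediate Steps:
(-1*18)*U = -1*18*(-6) = -18*(-6) = 108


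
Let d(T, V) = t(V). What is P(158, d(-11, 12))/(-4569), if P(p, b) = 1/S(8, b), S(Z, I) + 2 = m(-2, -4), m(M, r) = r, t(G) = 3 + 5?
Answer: 1/27414 ≈ 3.6478e-5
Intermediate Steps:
t(G) = 8
S(Z, I) = -6 (S(Z, I) = -2 - 4 = -6)
d(T, V) = 8
P(p, b) = -⅙ (P(p, b) = 1/(-6) = -⅙)
P(158, d(-11, 12))/(-4569) = -⅙/(-4569) = -⅙*(-1/4569) = 1/27414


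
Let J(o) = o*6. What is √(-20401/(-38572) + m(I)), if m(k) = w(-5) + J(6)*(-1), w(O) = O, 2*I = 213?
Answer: I*√15053214793/19286 ≈ 6.3617*I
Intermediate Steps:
J(o) = 6*o
I = 213/2 (I = (½)*213 = 213/2 ≈ 106.50)
m(k) = -41 (m(k) = -5 + (6*6)*(-1) = -5 + 36*(-1) = -5 - 36 = -41)
√(-20401/(-38572) + m(I)) = √(-20401/(-38572) - 41) = √(-20401*(-1/38572) - 41) = √(20401/38572 - 41) = √(-1561051/38572) = I*√15053214793/19286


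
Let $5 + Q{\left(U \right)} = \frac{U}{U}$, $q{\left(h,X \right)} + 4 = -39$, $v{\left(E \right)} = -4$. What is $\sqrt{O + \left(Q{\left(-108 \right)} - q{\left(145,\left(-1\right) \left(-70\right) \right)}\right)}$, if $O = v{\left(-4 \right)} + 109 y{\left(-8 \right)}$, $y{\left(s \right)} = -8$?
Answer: $3 i \sqrt{93} \approx 28.931 i$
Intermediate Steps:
$q{\left(h,X \right)} = -43$ ($q{\left(h,X \right)} = -4 - 39 = -43$)
$Q{\left(U \right)} = -4$ ($Q{\left(U \right)} = -5 + \frac{U}{U} = -5 + 1 = -4$)
$O = -876$ ($O = -4 + 109 \left(-8\right) = -4 - 872 = -876$)
$\sqrt{O + \left(Q{\left(-108 \right)} - q{\left(145,\left(-1\right) \left(-70\right) \right)}\right)} = \sqrt{-876 - -39} = \sqrt{-876 + \left(-4 + 43\right)} = \sqrt{-876 + 39} = \sqrt{-837} = 3 i \sqrt{93}$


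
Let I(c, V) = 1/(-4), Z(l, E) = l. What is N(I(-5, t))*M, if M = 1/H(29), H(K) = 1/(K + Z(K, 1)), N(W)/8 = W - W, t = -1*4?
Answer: 0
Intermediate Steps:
t = -4
I(c, V) = -¼
N(W) = 0 (N(W) = 8*(W - W) = 8*0 = 0)
H(K) = 1/(2*K) (H(K) = 1/(K + K) = 1/(2*K))
M = 58 (M = 1/((½)/29) = 1/((½)*(1/29)) = 1/(1/58) = 58)
N(I(-5, t))*M = 0*58 = 0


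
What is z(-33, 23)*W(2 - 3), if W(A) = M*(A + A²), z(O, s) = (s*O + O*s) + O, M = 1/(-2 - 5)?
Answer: 0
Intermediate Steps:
M = -⅐ (M = 1/(-7) = -⅐ ≈ -0.14286)
z(O, s) = O + 2*O*s (z(O, s) = (O*s + O*s) + O = 2*O*s + O = O + 2*O*s)
W(A) = -A/7 - A²/7 (W(A) = -(A + A²)/7 = -A/7 - A²/7)
z(-33, 23)*W(2 - 3) = (-33*(1 + 2*23))*(-(2 - 3)*(1 + (2 - 3))/7) = (-33*(1 + 46))*(-⅐*(-1)*(1 - 1)) = (-33*47)*(-⅐*(-1)*0) = -1551*0 = 0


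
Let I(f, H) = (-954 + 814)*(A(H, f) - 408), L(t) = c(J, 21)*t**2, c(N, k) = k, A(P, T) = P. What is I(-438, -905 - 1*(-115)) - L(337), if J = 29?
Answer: -2217229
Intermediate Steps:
L(t) = 21*t**2
I(f, H) = 57120 - 140*H (I(f, H) = (-954 + 814)*(H - 408) = -140*(-408 + H) = 57120 - 140*H)
I(-438, -905 - 1*(-115)) - L(337) = (57120 - 140*(-905 - 1*(-115))) - 21*337**2 = (57120 - 140*(-905 + 115)) - 21*113569 = (57120 - 140*(-790)) - 1*2384949 = (57120 + 110600) - 2384949 = 167720 - 2384949 = -2217229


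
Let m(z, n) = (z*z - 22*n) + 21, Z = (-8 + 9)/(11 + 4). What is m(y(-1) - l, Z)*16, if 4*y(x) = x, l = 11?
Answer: 35063/15 ≈ 2337.5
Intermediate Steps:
y(x) = x/4
Z = 1/15 ≈ 0.066667
m(z, n) = 21 + z² - 22*n (m(z, n) = (z² - 22*n) + 21 = 21 + z² - 22*n)
m(y(-1) - l, Z)*16 = (21 + ((¼)*(-1) - 1*11)² - 22*1/15)*16 = (21 + (-¼ - 11)² - 22/15)*16 = (21 + (-45/4)² - 22/15)*16 = (21 + 2025/16 - 22/15)*16 = (35063/240)*16 = 35063/15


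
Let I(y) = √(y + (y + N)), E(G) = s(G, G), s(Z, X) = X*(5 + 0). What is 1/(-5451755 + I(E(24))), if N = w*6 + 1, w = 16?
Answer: -5451755/29721632579688 - √337/29721632579688 ≈ -1.8343e-7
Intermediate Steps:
s(Z, X) = 5*X (s(Z, X) = X*5 = 5*X)
N = 97 (N = 16*6 + 1 = 96 + 1 = 97)
E(G) = 5*G
I(y) = √(97 + 2*y) (I(y) = √(y + (y + 97)) = √(y + (97 + y)) = √(97 + 2*y))
1/(-5451755 + I(E(24))) = 1/(-5451755 + √(97 + 2*(5*24))) = 1/(-5451755 + √(97 + 2*120)) = 1/(-5451755 + √(97 + 240)) = 1/(-5451755 + √337)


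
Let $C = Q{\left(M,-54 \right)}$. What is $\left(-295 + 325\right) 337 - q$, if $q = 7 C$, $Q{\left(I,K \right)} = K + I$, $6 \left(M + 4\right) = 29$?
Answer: $\frac{62893}{6} \approx 10482.0$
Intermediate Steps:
$M = \frac{5}{6}$ ($M = -4 + \frac{1}{6} \cdot 29 = -4 + \frac{29}{6} = \frac{5}{6} \approx 0.83333$)
$Q{\left(I,K \right)} = I + K$
$C = - \frac{319}{6}$ ($C = \frac{5}{6} - 54 = - \frac{319}{6} \approx -53.167$)
$q = - \frac{2233}{6}$ ($q = 7 \left(- \frac{319}{6}\right) = - \frac{2233}{6} \approx -372.17$)
$\left(-295 + 325\right) 337 - q = \left(-295 + 325\right) 337 - - \frac{2233}{6} = 30 \cdot 337 + \frac{2233}{6} = 10110 + \frac{2233}{6} = \frac{62893}{6}$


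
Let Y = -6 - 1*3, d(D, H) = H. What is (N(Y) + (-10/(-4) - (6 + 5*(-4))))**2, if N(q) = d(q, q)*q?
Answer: 38025/4 ≈ 9506.3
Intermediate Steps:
Y = -9 (Y = -6 - 3 = -9)
N(q) = q**2 (N(q) = q*q = q**2)
(N(Y) + (-10/(-4) - (6 + 5*(-4))))**2 = ((-9)**2 + (-10/(-4) - (6 + 5*(-4))))**2 = (81 + (-10*(-1/4) - (6 - 20)))**2 = (81 + (5/2 - 1*(-14)))**2 = (81 + (5/2 + 14))**2 = (81 + 33/2)**2 = (195/2)**2 = 38025/4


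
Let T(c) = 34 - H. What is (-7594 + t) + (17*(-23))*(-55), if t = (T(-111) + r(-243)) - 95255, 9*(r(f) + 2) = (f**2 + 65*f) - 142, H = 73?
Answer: -689353/9 ≈ -76595.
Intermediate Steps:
T(c) = -39 (T(c) = 34 - 1*73 = 34 - 73 = -39)
r(f) = -160/9 + f**2/9 + 65*f/9 (r(f) = -2 + ((f**2 + 65*f) - 142)/9 = -2 + (-142 + f**2 + 65*f)/9 = -2 + (-142/9 + f**2/9 + 65*f/9) = -160/9 + f**2/9 + 65*f/9)
t = -814552/9 (t = (-39 + (-160/9 + (1/9)*(-243)**2 + (65/9)*(-243))) - 95255 = (-39 + (-160/9 + (1/9)*59049 - 1755)) - 95255 = (-39 + (-160/9 + 6561 - 1755)) - 95255 = (-39 + 43094/9) - 95255 = 42743/9 - 95255 = -814552/9 ≈ -90506.)
(-7594 + t) + (17*(-23))*(-55) = (-7594 - 814552/9) + (17*(-23))*(-55) = -882898/9 - 391*(-55) = -882898/9 + 21505 = -689353/9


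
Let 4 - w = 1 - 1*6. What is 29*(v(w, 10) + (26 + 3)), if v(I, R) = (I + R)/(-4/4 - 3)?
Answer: 2813/4 ≈ 703.25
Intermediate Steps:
w = 9 (w = 4 - (1 - 1*6) = 4 - (1 - 6) = 4 - 1*(-5) = 4 + 5 = 9)
v(I, R) = -I/4 - R/4 (v(I, R) = (I + R)/(-4*1/4 - 3) = (I + R)/(-1 - 3) = (I + R)/(-4) = (I + R)*(-1/4) = -I/4 - R/4)
29*(v(w, 10) + (26 + 3)) = 29*((-1/4*9 - 1/4*10) + (26 + 3)) = 29*((-9/4 - 5/2) + 29) = 29*(-19/4 + 29) = 29*(97/4) = 2813/4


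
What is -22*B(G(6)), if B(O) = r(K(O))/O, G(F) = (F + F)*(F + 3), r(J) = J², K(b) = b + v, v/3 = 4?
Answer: -8800/3 ≈ -2933.3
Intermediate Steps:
v = 12 (v = 3*4 = 12)
K(b) = 12 + b (K(b) = b + 12 = 12 + b)
G(F) = 2*F*(3 + F) (G(F) = (2*F)*(3 + F) = 2*F*(3 + F))
B(O) = (12 + O)²/O
-22*B(G(6)) = -22*(12 + 2*6*(3 + 6))²/(2*6*(3 + 6)) = -22*(12 + 2*6*9)²/(2*6*9) = -22*(12 + 108)²/108 = -11*120²/54 = -11*14400/54 = -22*400/3 = -8800/3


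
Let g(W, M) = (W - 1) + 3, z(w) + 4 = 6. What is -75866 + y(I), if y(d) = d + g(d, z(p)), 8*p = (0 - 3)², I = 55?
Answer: -75754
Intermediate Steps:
p = 9/8 (p = (0 - 3)²/8 = (⅛)*(-3)² = (⅛)*9 = 9/8 ≈ 1.1250)
z(w) = 2 (z(w) = -4 + 6 = 2)
g(W, M) = 2 + W (g(W, M) = (-1 + W) + 3 = 2 + W)
y(d) = 2 + 2*d (y(d) = d + (2 + d) = 2 + 2*d)
-75866 + y(I) = -75866 + (2 + 2*55) = -75866 + (2 + 110) = -75866 + 112 = -75754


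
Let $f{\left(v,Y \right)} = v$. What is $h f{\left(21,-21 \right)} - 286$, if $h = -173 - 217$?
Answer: $-8476$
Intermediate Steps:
$h = -390$
$h f{\left(21,-21 \right)} - 286 = \left(-390\right) 21 - 286 = -8190 - 286 = -8476$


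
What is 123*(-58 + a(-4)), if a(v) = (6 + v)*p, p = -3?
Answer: -7872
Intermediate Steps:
a(v) = -18 - 3*v (a(v) = (6 + v)*(-3) = -18 - 3*v)
123*(-58 + a(-4)) = 123*(-58 + (-18 - 3*(-4))) = 123*(-58 + (-18 + 12)) = 123*(-58 - 6) = 123*(-64) = -7872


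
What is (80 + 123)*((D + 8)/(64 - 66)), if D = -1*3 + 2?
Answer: -1421/2 ≈ -710.50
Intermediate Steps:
D = -1 (D = -3 + 2 = -1)
(80 + 123)*((D + 8)/(64 - 66)) = (80 + 123)*((-1 + 8)/(64 - 66)) = 203*(7/(-2)) = 203*(7*(-½)) = 203*(-7/2) = -1421/2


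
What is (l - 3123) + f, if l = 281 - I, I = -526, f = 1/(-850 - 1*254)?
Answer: -2556865/1104 ≈ -2316.0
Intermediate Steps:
f = -1/1104 (f = 1/(-850 - 254) = 1/(-1104) = -1/1104 ≈ -0.00090580)
l = 807 (l = 281 - 1*(-526) = 281 + 526 = 807)
(l - 3123) + f = (807 - 3123) - 1/1104 = -2316 - 1/1104 = -2556865/1104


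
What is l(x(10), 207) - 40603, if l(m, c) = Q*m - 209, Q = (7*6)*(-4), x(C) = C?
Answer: -42492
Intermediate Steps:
Q = -168 (Q = 42*(-4) = -168)
l(m, c) = -209 - 168*m (l(m, c) = -168*m - 209 = -209 - 168*m)
l(x(10), 207) - 40603 = (-209 - 168*10) - 40603 = (-209 - 1680) - 40603 = -1889 - 40603 = -42492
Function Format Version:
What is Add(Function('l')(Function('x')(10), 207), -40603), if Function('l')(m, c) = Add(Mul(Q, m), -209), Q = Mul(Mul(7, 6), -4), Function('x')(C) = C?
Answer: -42492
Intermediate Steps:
Q = -168 (Q = Mul(42, -4) = -168)
Function('l')(m, c) = Add(-209, Mul(-168, m)) (Function('l')(m, c) = Add(Mul(-168, m), -209) = Add(-209, Mul(-168, m)))
Add(Function('l')(Function('x')(10), 207), -40603) = Add(Add(-209, Mul(-168, 10)), -40603) = Add(Add(-209, -1680), -40603) = Add(-1889, -40603) = -42492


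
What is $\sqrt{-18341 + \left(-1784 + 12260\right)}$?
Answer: $11 i \sqrt{65} \approx 88.685 i$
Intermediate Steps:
$\sqrt{-18341 + \left(-1784 + 12260\right)} = \sqrt{-18341 + 10476} = \sqrt{-7865} = 11 i \sqrt{65}$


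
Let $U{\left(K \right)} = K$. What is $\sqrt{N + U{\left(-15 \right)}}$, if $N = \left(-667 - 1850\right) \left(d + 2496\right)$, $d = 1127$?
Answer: $51 i \sqrt{3506} \approx 3019.8 i$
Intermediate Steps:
$N = -9119091$ ($N = \left(-667 - 1850\right) \left(1127 + 2496\right) = \left(-2517\right) 3623 = -9119091$)
$\sqrt{N + U{\left(-15 \right)}} = \sqrt{-9119091 - 15} = \sqrt{-9119106} = 51 i \sqrt{3506}$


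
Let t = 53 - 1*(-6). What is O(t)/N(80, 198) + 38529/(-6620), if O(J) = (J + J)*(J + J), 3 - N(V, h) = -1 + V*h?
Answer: -175580531/26208580 ≈ -6.6994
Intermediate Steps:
t = 59 (t = 53 + 6 = 59)
N(V, h) = 4 - V*h (N(V, h) = 3 - (-1 + V*h) = 3 + (1 - V*h) = 4 - V*h)
O(J) = 4*J² (O(J) = (2*J)*(2*J) = 4*J²)
O(t)/N(80, 198) + 38529/(-6620) = (4*59²)/(4 - 1*80*198) + 38529/(-6620) = (4*3481)/(4 - 15840) + 38529*(-1/6620) = 13924/(-15836) - 38529/6620 = 13924*(-1/15836) - 38529/6620 = -3481/3959 - 38529/6620 = -175580531/26208580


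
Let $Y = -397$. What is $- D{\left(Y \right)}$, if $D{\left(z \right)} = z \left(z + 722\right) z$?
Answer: $-51222925$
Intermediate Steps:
$D{\left(z \right)} = z^{2} \left(722 + z\right)$ ($D{\left(z \right)} = z \left(722 + z\right) z = z^{2} \left(722 + z\right)$)
$- D{\left(Y \right)} = - \left(-397\right)^{2} \left(722 - 397\right) = - 157609 \cdot 325 = \left(-1\right) 51222925 = -51222925$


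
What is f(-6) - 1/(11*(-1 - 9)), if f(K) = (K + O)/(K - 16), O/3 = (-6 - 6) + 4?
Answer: 151/110 ≈ 1.3727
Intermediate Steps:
O = -24 (O = 3*((-6 - 6) + 4) = 3*(-12 + 4) = 3*(-8) = -24)
f(K) = (-24 + K)/(-16 + K) (f(K) = (K - 24)/(K - 16) = (-24 + K)/(-16 + K))
f(-6) - 1/(11*(-1 - 9)) = (-24 - 6)/(-16 - 6) - 1/(11*(-1 - 9)) = -30/(-22) - 1/(11*(-10)) = -1/22*(-30) - 1/(-110) = 15/11 - 1*(-1/110) = 15/11 + 1/110 = 151/110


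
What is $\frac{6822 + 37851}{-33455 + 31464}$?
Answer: $- \frac{44673}{1991} \approx -22.437$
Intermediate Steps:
$\frac{6822 + 37851}{-33455 + 31464} = \frac{44673}{-1991} = 44673 \left(- \frac{1}{1991}\right) = - \frac{44673}{1991}$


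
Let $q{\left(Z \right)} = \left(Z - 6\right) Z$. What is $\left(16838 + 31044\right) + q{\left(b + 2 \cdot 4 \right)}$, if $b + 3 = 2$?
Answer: $47889$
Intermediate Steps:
$b = -1$ ($b = -3 + 2 = -1$)
$q{\left(Z \right)} = Z \left(-6 + Z\right)$ ($q{\left(Z \right)} = \left(-6 + Z\right) Z = Z \left(-6 + Z\right)$)
$\left(16838 + 31044\right) + q{\left(b + 2 \cdot 4 \right)} = \left(16838 + 31044\right) + \left(-1 + 2 \cdot 4\right) \left(-6 + \left(-1 + 2 \cdot 4\right)\right) = 47882 + \left(-1 + 8\right) \left(-6 + \left(-1 + 8\right)\right) = 47882 + 7 \left(-6 + 7\right) = 47882 + 7 \cdot 1 = 47882 + 7 = 47889$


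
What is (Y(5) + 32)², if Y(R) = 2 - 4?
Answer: 900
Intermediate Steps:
Y(R) = -2
(Y(5) + 32)² = (-2 + 32)² = 30² = 900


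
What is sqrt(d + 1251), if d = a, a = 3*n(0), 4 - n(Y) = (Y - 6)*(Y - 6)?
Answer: sqrt(1155) ≈ 33.985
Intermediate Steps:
n(Y) = 4 - (-6 + Y)**2 (n(Y) = 4 - (Y - 6)*(Y - 6) = 4 - (-6 + Y)*(-6 + Y) = 4 - (-6 + Y)**2)
a = -96 (a = 3*(4 - (-6 + 0)**2) = 3*(4 - 1*(-6)**2) = 3*(4 - 1*36) = 3*(4 - 36) = 3*(-32) = -96)
d = -96
sqrt(d + 1251) = sqrt(-96 + 1251) = sqrt(1155)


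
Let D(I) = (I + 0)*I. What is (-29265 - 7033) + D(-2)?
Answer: -36294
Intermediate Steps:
D(I) = I² (D(I) = I*I = I²)
(-29265 - 7033) + D(-2) = (-29265 - 7033) + (-2)² = -36298 + 4 = -36294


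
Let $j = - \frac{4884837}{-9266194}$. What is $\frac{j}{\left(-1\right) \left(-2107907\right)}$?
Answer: $\frac{4884837}{19532275195958} \approx 2.5009 \cdot 10^{-7}$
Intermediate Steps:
$j = \frac{4884837}{9266194}$ ($j = \left(-4884837\right) \left(- \frac{1}{9266194}\right) = \frac{4884837}{9266194} \approx 0.52717$)
$\frac{j}{\left(-1\right) \left(-2107907\right)} = \frac{4884837}{9266194 \left(\left(-1\right) \left(-2107907\right)\right)} = \frac{4884837}{9266194 \cdot 2107907} = \frac{4884837}{9266194} \cdot \frac{1}{2107907} = \frac{4884837}{19532275195958}$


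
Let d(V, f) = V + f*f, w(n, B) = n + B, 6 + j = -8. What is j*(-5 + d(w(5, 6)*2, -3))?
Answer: -364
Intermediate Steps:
j = -14 (j = -6 - 8 = -14)
w(n, B) = B + n
d(V, f) = V + f**2
j*(-5 + d(w(5, 6)*2, -3)) = -14*(-5 + ((6 + 5)*2 + (-3)**2)) = -14*(-5 + (11*2 + 9)) = -14*(-5 + (22 + 9)) = -14*(-5 + 31) = -14*26 = -364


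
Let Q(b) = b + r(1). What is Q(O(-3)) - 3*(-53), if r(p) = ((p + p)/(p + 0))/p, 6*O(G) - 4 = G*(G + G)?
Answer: 494/3 ≈ 164.67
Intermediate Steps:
O(G) = ⅔ + G²/3 (O(G) = ⅔ + (G*(G + G))/6 = ⅔ + (G*(2*G))/6 = ⅔ + (2*G²)/6 = ⅔ + G²/3)
r(p) = 2/p (r(p) = ((2*p)/p)/p = 2/p)
Q(b) = 2 + b (Q(b) = b + 2/1 = b + 2*1 = b + 2 = 2 + b)
Q(O(-3)) - 3*(-53) = (2 + (⅔ + (⅓)*(-3)²)) - 3*(-53) = (2 + (⅔ + (⅓)*9)) + 159 = (2 + (⅔ + 3)) + 159 = (2 + 11/3) + 159 = 17/3 + 159 = 494/3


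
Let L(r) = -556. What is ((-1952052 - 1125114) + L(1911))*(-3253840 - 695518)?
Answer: 12155026002476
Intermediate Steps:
((-1952052 - 1125114) + L(1911))*(-3253840 - 695518) = ((-1952052 - 1125114) - 556)*(-3253840 - 695518) = (-3077166 - 556)*(-3949358) = -3077722*(-3949358) = 12155026002476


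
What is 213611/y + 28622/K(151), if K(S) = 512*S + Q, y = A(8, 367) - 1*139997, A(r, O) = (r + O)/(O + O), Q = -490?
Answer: -4551917416261/3947015374853 ≈ -1.1533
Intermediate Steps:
A(r, O) = (O + r)/(2*O) (A(r, O) = (O + r)/((2*O)) = (O + r)*(1/(2*O)) = (O + r)/(2*O))
y = -102757423/734 (y = (½)*(367 + 8)/367 - 1*139997 = (½)*(1/367)*375 - 139997 = 375/734 - 139997 = -102757423/734 ≈ -1.4000e+5)
K(S) = -490 + 512*S (K(S) = 512*S - 490 = -490 + 512*S)
213611/y + 28622/K(151) = 213611/(-102757423/734) + 28622/(-490 + 512*151) = 213611*(-734/102757423) + 28622/(-490 + 77312) = -156790474/102757423 + 28622/76822 = -156790474/102757423 + 28622*(1/76822) = -156790474/102757423 + 14311/38411 = -4551917416261/3947015374853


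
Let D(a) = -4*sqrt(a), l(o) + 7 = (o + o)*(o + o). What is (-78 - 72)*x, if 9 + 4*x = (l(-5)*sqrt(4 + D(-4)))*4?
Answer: 675/2 - 27900*sqrt(1 - 2*I) ≈ -35152.0 + 21934.0*I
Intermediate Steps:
l(o) = -7 + 4*o**2 (l(o) = -7 + (o + o)*(o + o) = -7 + (2*o)*(2*o) = -7 + 4*o**2)
x = -9/4 + 93*sqrt(4 - 8*I) (x = -9/4 + (((-7 + 4*(-5)**2)*sqrt(4 - 8*I))*4)/4 = -9/4 + (((-7 + 4*25)*sqrt(4 - 8*I))*4)/4 = -9/4 + (((-7 + 100)*sqrt(4 - 8*I))*4)/4 = -9/4 + ((93*sqrt(4 - 8*I))*4)/4 = -9/4 + (372*sqrt(4 - 8*I))/4 = -9/4 + 93*sqrt(4 - 8*I) ≈ 234.35 - 146.22*I)
(-78 - 72)*x = (-78 - 72)*(-9/4 + 186*sqrt(1 - 2*I)) = -150*(-9/4 + 186*sqrt(1 - 2*I)) = 675/2 - 27900*sqrt(1 - 2*I)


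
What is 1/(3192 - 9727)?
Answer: -1/6535 ≈ -0.00015302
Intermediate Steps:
1/(3192 - 9727) = 1/(-6535) = -1/6535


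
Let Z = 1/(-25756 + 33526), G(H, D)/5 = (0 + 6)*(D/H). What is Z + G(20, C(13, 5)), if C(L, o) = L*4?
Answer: 606061/7770 ≈ 78.000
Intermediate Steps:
C(L, o) = 4*L
G(H, D) = 30*D/H (G(H, D) = 5*((0 + 6)*(D/H)) = 5*(6*(D/H)) = 5*(6*D/H) = 30*D/H)
Z = 1/7770 ≈ 0.00012870
Z + G(20, C(13, 5)) = 1/7770 + 30*(4*13)/20 = 1/7770 + 30*52*(1/20) = 1/7770 + 78 = 606061/7770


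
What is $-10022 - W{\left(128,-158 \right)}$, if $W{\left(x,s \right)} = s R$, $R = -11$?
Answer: $-11760$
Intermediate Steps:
$W{\left(x,s \right)} = - 11 s$ ($W{\left(x,s \right)} = s \left(-11\right) = - 11 s$)
$-10022 - W{\left(128,-158 \right)} = -10022 - \left(-11\right) \left(-158\right) = -10022 - 1738 = -11760$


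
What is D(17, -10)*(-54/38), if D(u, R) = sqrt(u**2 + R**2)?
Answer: -27*sqrt(389)/19 ≈ -28.028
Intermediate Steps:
D(u, R) = sqrt(R**2 + u**2)
D(17, -10)*(-54/38) = sqrt((-10)**2 + 17**2)*(-54/38) = sqrt(100 + 289)*(-54*1/38) = sqrt(389)*(-27/19) = -27*sqrt(389)/19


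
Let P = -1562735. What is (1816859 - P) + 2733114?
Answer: 6112708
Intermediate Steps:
(1816859 - P) + 2733114 = (1816859 - 1*(-1562735)) + 2733114 = (1816859 + 1562735) + 2733114 = 3379594 + 2733114 = 6112708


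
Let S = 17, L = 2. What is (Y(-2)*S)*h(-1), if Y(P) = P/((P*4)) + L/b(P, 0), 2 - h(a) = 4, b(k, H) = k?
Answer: 51/2 ≈ 25.500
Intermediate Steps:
h(a) = -2 (h(a) = 2 - 1*4 = 2 - 4 = -2)
Y(P) = ¼ + 2/P (Y(P) = P/((P*4)) + 2/P = P/((4*P)) + 2/P = P*(1/(4*P)) + 2/P = ¼ + 2/P)
(Y(-2)*S)*h(-1) = (((¼)*(8 - 2)/(-2))*17)*(-2) = (((¼)*(-½)*6)*17)*(-2) = -¾*17*(-2) = -51/4*(-2) = 51/2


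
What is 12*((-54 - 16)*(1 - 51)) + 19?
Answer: 42019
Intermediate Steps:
12*((-54 - 16)*(1 - 51)) + 19 = 12*(-70*(-50)) + 19 = 12*3500 + 19 = 42000 + 19 = 42019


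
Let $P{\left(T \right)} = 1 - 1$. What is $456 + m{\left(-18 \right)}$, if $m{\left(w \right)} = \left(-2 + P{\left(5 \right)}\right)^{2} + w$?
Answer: $442$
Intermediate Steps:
$P{\left(T \right)} = 0$ ($P{\left(T \right)} = 1 - 1 = 0$)
$m{\left(w \right)} = 4 + w$ ($m{\left(w \right)} = \left(-2 + 0\right)^{2} + w = \left(-2\right)^{2} + w = 4 + w$)
$456 + m{\left(-18 \right)} = 456 + \left(4 - 18\right) = 456 - 14 = 442$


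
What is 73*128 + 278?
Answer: 9622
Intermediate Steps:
73*128 + 278 = 9344 + 278 = 9622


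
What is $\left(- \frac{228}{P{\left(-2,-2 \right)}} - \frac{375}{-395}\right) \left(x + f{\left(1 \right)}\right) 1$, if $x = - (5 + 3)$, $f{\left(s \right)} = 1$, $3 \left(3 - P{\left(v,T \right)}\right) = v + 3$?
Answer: $\frac{93513}{158} \approx 591.85$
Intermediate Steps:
$P{\left(v,T \right)} = 2 - \frac{v}{3}$ ($P{\left(v,T \right)} = 3 - \frac{v + 3}{3} = 3 - \frac{3 + v}{3} = 3 - \left(1 + \frac{v}{3}\right) = 2 - \frac{v}{3}$)
$x = -8$ ($x = \left(-1\right) 8 = -8$)
$\left(- \frac{228}{P{\left(-2,-2 \right)}} - \frac{375}{-395}\right) \left(x + f{\left(1 \right)}\right) 1 = \left(- \frac{228}{2 - - \frac{2}{3}} - \frac{375}{-395}\right) \left(-8 + 1\right) 1 = \left(- \frac{228}{2 + \frac{2}{3}} - - \frac{75}{79}\right) \left(\left(-7\right) 1\right) = \left(- \frac{228}{\frac{8}{3}} + \frac{75}{79}\right) \left(-7\right) = \left(\left(-228\right) \frac{3}{8} + \frac{75}{79}\right) \left(-7\right) = \left(- \frac{171}{2} + \frac{75}{79}\right) \left(-7\right) = \left(- \frac{13359}{158}\right) \left(-7\right) = \frac{93513}{158}$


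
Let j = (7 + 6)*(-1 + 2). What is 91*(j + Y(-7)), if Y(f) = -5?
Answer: 728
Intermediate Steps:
j = 13 (j = 13*1 = 13)
91*(j + Y(-7)) = 91*(13 - 5) = 91*8 = 728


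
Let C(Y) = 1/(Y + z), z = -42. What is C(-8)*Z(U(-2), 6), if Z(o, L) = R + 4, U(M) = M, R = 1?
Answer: -⅒ ≈ -0.10000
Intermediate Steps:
Z(o, L) = 5 (Z(o, L) = 1 + 4 = 5)
C(Y) = 1/(-42 + Y) (C(Y) = 1/(Y - 42) = 1/(-42 + Y))
C(-8)*Z(U(-2), 6) = 5/(-42 - 8) = 5/(-50) = -1/50*5 = -⅒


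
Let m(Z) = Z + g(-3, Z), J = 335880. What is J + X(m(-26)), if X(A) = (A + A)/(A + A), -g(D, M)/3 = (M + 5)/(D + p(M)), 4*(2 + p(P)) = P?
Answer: 335881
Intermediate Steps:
p(P) = -2 + P/4
g(D, M) = -3*(5 + M)/(-2 + D + M/4) (g(D, M) = -3*(M + 5)/(D + (-2 + M/4)) = -3*(5 + M)/(-2 + D + M/4))
m(Z) = Z + 12*(-5 - Z)/(-20 + Z) (m(Z) = Z + 12*(-5 - Z)/(-8 + Z + 4*(-3)) = Z + 12*(-5 - Z)/(-8 + Z - 12) = Z + 12*(-5 - Z)/(-20 + Z))
X(A) = 1 (X(A) = (2*A)/((2*A)) = (2*A)*(1/(2*A)) = 1)
J + X(m(-26)) = 335880 + 1 = 335881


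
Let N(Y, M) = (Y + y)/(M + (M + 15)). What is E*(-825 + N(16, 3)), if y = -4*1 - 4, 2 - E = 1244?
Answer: 7169238/7 ≈ 1.0242e+6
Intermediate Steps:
E = -1242 (E = 2 - 1*1244 = 2 - 1244 = -1242)
y = -8 (y = -4 - 4 = -8)
N(Y, M) = (-8 + Y)/(15 + 2*M) (N(Y, M) = (Y - 8)/(M + (M + 15)) = (-8 + Y)/(M + (15 + M)) = (-8 + Y)/(15 + 2*M))
E*(-825 + N(16, 3)) = -1242*(-825 + (-8 + 16)/(15 + 2*3)) = -1242*(-825 + 8/(15 + 6)) = -1242*(-825 + 8/21) = -1242*(-17317/21) = 7169238/7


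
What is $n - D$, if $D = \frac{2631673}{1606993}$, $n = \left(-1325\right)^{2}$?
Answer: $\frac{2821274453952}{1606993} \approx 1.7556 \cdot 10^{6}$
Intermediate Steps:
$n = 1755625$
$D = \frac{2631673}{1606993}$ ($D = 2631673 \cdot \frac{1}{1606993} = \frac{2631673}{1606993} \approx 1.6376$)
$n - D = 1755625 - \frac{2631673}{1606993} = \frac{2821274453952}{1606993}$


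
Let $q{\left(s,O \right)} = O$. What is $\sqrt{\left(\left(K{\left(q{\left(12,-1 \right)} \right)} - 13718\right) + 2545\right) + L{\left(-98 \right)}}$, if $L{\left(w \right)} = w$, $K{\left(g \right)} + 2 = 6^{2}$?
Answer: $i \sqrt{11237} \approx 106.0 i$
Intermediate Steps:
$K{\left(g \right)} = 34$ ($K{\left(g \right)} = -2 + 6^{2} = -2 + 36 = 34$)
$\sqrt{\left(\left(K{\left(q{\left(12,-1 \right)} \right)} - 13718\right) + 2545\right) + L{\left(-98 \right)}} = \sqrt{\left(\left(34 - 13718\right) + 2545\right) - 98} = \sqrt{\left(-13684 + 2545\right) - 98} = \sqrt{-11139 - 98} = \sqrt{-11237} = i \sqrt{11237}$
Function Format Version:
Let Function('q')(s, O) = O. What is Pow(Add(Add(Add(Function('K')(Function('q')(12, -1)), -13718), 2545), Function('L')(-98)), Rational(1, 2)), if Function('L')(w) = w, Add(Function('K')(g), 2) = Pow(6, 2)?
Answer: Mul(I, Pow(11237, Rational(1, 2))) ≈ Mul(106.00, I)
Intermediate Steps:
Function('K')(g) = 34 (Function('K')(g) = Add(-2, Pow(6, 2)) = Add(-2, 36) = 34)
Pow(Add(Add(Add(Function('K')(Function('q')(12, -1)), -13718), 2545), Function('L')(-98)), Rational(1, 2)) = Pow(Add(Add(Add(34, -13718), 2545), -98), Rational(1, 2)) = Pow(Add(Add(-13684, 2545), -98), Rational(1, 2)) = Pow(Add(-11139, -98), Rational(1, 2)) = Pow(-11237, Rational(1, 2)) = Mul(I, Pow(11237, Rational(1, 2)))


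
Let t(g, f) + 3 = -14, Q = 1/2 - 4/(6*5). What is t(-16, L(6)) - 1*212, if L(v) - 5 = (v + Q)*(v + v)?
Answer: -229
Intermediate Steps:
Q = 11/30 (Q = 1*(½) - 4/30 = ½ - 4*1/30 = ½ - 2/15 = 11/30 ≈ 0.36667)
L(v) = 5 + 2*v*(11/30 + v) (L(v) = 5 + (v + 11/30)*(v + v) = 5 + (11/30 + v)*(2*v) = 5 + 2*v*(11/30 + v))
t(g, f) = -17 (t(g, f) = -3 - 14 = -17)
t(-16, L(6)) - 1*212 = -17 - 1*212 = -17 - 212 = -229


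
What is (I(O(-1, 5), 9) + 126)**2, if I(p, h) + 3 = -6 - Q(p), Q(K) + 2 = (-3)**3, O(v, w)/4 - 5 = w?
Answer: 21316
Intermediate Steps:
O(v, w) = 20 + 4*w
Q(K) = -29 (Q(K) = -2 + (-3)**3 = -2 - 27 = -29)
I(p, h) = 20 (I(p, h) = -3 + (-6 - 1*(-29)) = -3 + (-6 + 29) = -3 + 23 = 20)
(I(O(-1, 5), 9) + 126)**2 = (20 + 126)**2 = 146**2 = 21316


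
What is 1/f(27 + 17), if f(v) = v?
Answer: 1/44 ≈ 0.022727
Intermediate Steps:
1/f(27 + 17) = 1/(27 + 17) = 1/44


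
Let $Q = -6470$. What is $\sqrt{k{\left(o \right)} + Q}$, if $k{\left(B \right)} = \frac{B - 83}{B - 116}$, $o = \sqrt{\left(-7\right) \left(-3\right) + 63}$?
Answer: $\frac{\sqrt{-1500874 + 25876 \sqrt{21}}}{2 \sqrt{58 - \sqrt{21}}} \approx 80.432 i$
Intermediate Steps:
$o = 2 \sqrt{21}$ ($o = \sqrt{21 + 63} = \sqrt{84} = 2 \sqrt{21} \approx 9.1651$)
$k{\left(B \right)} = \frac{-83 + B}{-116 + B}$
$\sqrt{k{\left(o \right)} + Q} = \sqrt{\frac{-83 + 2 \sqrt{21}}{-116 + 2 \sqrt{21}} - 6470} = \sqrt{-6470 + \frac{-83 + 2 \sqrt{21}}{-116 + 2 \sqrt{21}}}$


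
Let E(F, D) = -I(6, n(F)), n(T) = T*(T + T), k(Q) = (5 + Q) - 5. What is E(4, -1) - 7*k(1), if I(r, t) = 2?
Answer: -9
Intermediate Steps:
k(Q) = Q
n(T) = 2*T² (n(T) = T*(2*T) = 2*T²)
E(F, D) = -2 (E(F, D) = -1*2 = -2)
E(4, -1) - 7*k(1) = -2 - 7*1 = -2 - 7 = -9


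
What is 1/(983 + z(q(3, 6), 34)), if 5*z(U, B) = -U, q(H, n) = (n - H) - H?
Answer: 1/983 ≈ 0.0010173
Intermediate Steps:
q(H, n) = n - 2*H
z(U, B) = -U/5 (z(U, B) = (-U)/5 = -U/5)
1/(983 + z(q(3, 6), 34)) = 1/(983 - (6 - 2*3)/5) = 1/(983 - (6 - 6)/5) = 1/(983 - ⅕*0) = 1/(983 + 0) = 1/983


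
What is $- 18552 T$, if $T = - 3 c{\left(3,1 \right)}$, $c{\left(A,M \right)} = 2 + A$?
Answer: $278280$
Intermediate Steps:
$T = -15$ ($T = - 3 \left(2 + 3\right) = \left(-3\right) 5 = -15$)
$- 18552 T = \left(-18552\right) \left(-15\right) = 278280$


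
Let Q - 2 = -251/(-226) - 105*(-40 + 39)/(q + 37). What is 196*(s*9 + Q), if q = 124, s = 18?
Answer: 84440230/2599 ≈ 32490.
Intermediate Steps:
Q = 19559/5198 (Q = 2 + (-251/(-226) - 105*(-40 + 39)/(124 + 37)) = 2 + (-251*(-1/226) - 105/(161/(-1))) = 2 + (251/226 - 105/(161*(-1))) = 2 + (251/226 - 105/(-161)) = 2 + (251/226 - 105*(-1/161)) = 2 + (251/226 + 15/23) = 2 + 9163/5198 = 19559/5198 ≈ 3.7628)
196*(s*9 + Q) = 196*(18*9 + 19559/5198) = 196*(162 + 19559/5198) = 196*(861635/5198) = 84440230/2599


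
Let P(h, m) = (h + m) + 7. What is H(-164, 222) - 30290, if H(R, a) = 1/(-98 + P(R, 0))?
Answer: -7723951/255 ≈ -30290.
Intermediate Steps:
P(h, m) = 7 + h + m
H(R, a) = 1/(-91 + R) (H(R, a) = 1/(-98 + (7 + R + 0)) = 1/(-98 + (7 + R)) = 1/(-91 + R))
H(-164, 222) - 30290 = 1/(-91 - 164) - 30290 = 1/(-255) - 30290 = -1/255 - 30290 = -7723951/255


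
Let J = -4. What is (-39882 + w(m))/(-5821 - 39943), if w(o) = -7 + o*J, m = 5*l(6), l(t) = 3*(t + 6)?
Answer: 40609/45764 ≈ 0.88736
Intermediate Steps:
l(t) = 18 + 3*t (l(t) = 3*(6 + t) = 18 + 3*t)
m = 180 (m = 5*(18 + 3*6) = 5*(18 + 18) = 5*36 = 180)
w(o) = -7 - 4*o (w(o) = -7 + o*(-4) = -7 - 4*o)
(-39882 + w(m))/(-5821 - 39943) = (-39882 + (-7 - 4*180))/(-5821 - 39943) = (-39882 + (-7 - 720))/(-45764) = (-39882 - 727)*(-1/45764) = -40609*(-1/45764) = 40609/45764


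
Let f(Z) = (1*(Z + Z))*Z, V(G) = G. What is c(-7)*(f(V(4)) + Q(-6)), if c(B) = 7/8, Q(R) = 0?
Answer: 28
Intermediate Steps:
c(B) = 7/8 (c(B) = 7*(⅛) = 7/8)
f(Z) = 2*Z² (f(Z) = (1*(2*Z))*Z = (2*Z)*Z = 2*Z²)
c(-7)*(f(V(4)) + Q(-6)) = 7*(2*4² + 0)/8 = 7*(2*16 + 0)/8 = 7*(32 + 0)/8 = (7/8)*32 = 28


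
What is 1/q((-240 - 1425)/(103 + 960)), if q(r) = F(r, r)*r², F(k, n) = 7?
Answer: 1129969/19405575 ≈ 0.058229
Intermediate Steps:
q(r) = 7*r²
1/q((-240 - 1425)/(103 + 960)) = 1/(7*((-240 - 1425)/(103 + 960))²) = 1/(7*(-1665/1063)²) = 1/(7*(2772225/1129969)) = 1/(19405575/1129969) = 1129969/19405575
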